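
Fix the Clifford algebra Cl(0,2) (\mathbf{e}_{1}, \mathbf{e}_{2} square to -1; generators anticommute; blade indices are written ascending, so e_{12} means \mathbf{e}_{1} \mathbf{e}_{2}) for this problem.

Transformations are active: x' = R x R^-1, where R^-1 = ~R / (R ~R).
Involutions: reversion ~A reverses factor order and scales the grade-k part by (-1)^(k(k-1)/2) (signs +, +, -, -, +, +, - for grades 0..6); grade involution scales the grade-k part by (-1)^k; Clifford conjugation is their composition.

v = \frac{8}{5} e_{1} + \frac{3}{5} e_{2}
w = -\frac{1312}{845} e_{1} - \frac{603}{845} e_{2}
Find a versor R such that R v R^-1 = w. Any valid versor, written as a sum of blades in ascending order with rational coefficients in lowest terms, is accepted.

Since q(v) = q(w) = -\frac{73}{25}, the sum R = v + w = \frac{8}{169} e_{1} - \frac{96}{845} e_{2} does the job whenever invertible.
Answer: \frac{8}{169} e_{1} - \frac{96}{845} e_{2}


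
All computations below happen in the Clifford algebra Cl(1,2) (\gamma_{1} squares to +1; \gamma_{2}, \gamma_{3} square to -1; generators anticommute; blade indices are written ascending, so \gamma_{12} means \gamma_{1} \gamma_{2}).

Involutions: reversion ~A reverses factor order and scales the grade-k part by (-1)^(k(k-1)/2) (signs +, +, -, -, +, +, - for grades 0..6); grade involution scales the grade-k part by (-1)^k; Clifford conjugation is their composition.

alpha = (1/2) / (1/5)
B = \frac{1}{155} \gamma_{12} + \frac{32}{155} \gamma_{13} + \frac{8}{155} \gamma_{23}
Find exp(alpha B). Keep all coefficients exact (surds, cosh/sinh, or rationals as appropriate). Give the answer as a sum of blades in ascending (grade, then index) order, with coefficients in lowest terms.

B^2 term by term: the squares give (\frac{1}{155})^2*(\gamma_{12})^2 + (\frac{32}{155})^2*(\gamma_{13})^2 + (\frac{8}{155})^2*(\gamma_{23})^2 = \frac{1}{24025}*(+1) + \frac{1024}{24025}*(+1) + \frac{64}{24025}*(-1) = \frac{1}{25} (each basis 2-blade squares to minus the product of its generators' squares); cross terms between blades sharing an index anticommute and cancel. So B^2 = \frac{1}{25}.
B^2 = \frac{1}{25} — B^2 > 0, so the exponential closes hyperbolically: l = \frac{1}{5}, alpha*l = \frac{1}{2}, so exp(alpha B) = cosh(\frac{1}{2}) + (sinh(\frac{1}{2})/(\frac{1}{5}))*B = \cosh{\left(\frac{1}{2} \right)} + (5 \sinh{\left(\frac{1}{2} \right)})*B.
Answer: \cosh{\left(\frac{1}{2} \right)} + \frac{\sinh{\left(\frac{1}{2} \right)}}{31} \gamma_{12} + \frac{32 \sinh{\left(\frac{1}{2} \right)}}{31} \gamma_{13} + \frac{8 \sinh{\left(\frac{1}{2} \right)}}{31} \gamma_{23}


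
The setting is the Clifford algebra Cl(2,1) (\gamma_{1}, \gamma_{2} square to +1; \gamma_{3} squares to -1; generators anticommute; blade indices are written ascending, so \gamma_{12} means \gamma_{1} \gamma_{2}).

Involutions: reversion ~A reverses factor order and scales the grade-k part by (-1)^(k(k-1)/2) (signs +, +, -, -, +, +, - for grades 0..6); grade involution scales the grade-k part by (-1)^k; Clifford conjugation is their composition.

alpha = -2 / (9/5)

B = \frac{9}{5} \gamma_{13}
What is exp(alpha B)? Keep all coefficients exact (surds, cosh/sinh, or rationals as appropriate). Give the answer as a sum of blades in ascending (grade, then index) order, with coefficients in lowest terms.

B^2 = (\frac{9}{5})^2*(\gamma_{13})^2 = \frac{81}{25}*(+1) = \frac{81}{25} (a basis 2-blade squares to minus the product of its generators' squares).
B^2 = \frac{81}{25} — a positive square means the series sums to a boost: l = \frac{9}{5}, alpha*l = -2, so exp(alpha B) = cosh(-2) + (sinh(-2)/(\frac{9}{5}))*B = \cosh{\left(2 \right)} + (- \frac{5 \sinh{\left(2 \right)}}{9})*B.
Answer: \cosh{\left(2 \right)} - \sinh{\left(2 \right)} \gamma_{13}


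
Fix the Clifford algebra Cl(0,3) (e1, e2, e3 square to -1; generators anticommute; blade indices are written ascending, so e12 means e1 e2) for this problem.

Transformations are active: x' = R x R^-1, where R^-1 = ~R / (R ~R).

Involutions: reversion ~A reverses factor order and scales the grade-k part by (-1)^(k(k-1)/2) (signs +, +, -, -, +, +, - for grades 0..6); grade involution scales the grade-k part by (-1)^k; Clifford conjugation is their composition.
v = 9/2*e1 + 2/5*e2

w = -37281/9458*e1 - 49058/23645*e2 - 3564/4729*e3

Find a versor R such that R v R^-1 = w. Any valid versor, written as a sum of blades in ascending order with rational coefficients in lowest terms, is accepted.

Equal squares first: v^2 = w^2 = -2041/100. Then v + w = 2640/4729*e1 - 7920/4729*e2 - 3564/4729*e3 is a versor taking v to w, provided it is invertible.
Answer: 2640/4729*e1 - 7920/4729*e2 - 3564/4729*e3


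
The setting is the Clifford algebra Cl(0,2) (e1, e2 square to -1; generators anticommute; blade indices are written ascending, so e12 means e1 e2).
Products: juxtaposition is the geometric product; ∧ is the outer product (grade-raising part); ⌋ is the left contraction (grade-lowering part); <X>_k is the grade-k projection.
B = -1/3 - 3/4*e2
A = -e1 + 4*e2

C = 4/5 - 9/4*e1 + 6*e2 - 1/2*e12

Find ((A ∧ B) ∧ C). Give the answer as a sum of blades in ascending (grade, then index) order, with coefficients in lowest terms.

step 1: 1/3*e1 - 4/3*e2 + 3/4*e12
step 2: 4/15*e1 - 16/15*e2 - 2/5*e12
Answer: 4/15*e1 - 16/15*e2 - 2/5*e12


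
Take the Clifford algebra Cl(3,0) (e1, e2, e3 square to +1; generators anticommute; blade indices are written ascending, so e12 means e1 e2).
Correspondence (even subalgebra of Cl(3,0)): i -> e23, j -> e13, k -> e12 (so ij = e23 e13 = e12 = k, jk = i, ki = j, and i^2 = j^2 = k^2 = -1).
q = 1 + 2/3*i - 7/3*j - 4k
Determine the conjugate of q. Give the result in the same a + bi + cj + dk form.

In blades: q = 1 - 4*e12 - 7/3*e13 + 2/3*e23.
Quaternion conjugation is reversion on the even subalgebra: the scalar is fixed and every grade-2 blade flips sign, giving 1 + 4*e12 + 7/3*e13 - 2/3*e23; translating back:
Answer: 1 - 2/3*i + 7/3*j + 4k


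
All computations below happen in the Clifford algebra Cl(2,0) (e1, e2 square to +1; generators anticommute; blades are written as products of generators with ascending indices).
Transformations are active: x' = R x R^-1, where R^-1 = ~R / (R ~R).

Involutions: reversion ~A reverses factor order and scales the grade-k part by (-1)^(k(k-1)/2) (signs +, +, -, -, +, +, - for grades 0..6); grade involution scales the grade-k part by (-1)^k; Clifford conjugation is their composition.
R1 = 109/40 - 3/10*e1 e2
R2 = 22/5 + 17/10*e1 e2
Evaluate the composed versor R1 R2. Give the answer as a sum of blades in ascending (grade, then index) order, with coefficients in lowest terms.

Distribute over the terms of R1 (each basis-blade product reordered to ascending indices, repeated generators contracted through their squares):
(109/40) R2 = 1199/100 + 1853/400*e1 e2
(-3/10*e1 e2) R2 = 51/100 - 33/25*e1 e2
Summing the partial products and collecting blades:
Answer: 25/2 + 53/16*e1 e2


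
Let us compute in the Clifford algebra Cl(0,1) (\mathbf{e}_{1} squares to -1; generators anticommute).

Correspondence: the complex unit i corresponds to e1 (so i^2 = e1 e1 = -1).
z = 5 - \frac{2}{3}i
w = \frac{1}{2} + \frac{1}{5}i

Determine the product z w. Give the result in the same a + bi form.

In blades: z = 5 - \frac{2}{3} e_{1}, w = \frac{1}{2} + \frac{1}{5} e_{1}.
Distribute z over w term by term (generator squares from the signature, products reordered to ascending indices): (5)*w = \frac{5}{2} + e_{1}; (-\frac{2}{3} e_{1})*w = \frac{2}{15} - \frac{1}{3} e_{1}.
Sum: \frac{79}{30} + \frac{2}{3} e_{1}; translating back through the correspondence:
Answer: \frac{79}{30} + \frac{2}{3}i


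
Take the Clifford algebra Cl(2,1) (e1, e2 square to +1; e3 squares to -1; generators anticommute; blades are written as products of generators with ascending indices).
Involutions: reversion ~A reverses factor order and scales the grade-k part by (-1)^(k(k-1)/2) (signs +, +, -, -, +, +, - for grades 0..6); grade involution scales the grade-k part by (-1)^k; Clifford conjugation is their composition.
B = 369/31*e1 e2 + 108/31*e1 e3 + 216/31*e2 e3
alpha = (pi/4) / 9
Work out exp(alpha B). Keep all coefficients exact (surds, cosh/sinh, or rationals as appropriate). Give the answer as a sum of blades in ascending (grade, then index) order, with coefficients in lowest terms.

B^2 term by term: the squares give (369/31)^2*(e1 e2)^2 + (108/31)^2*(e1 e3)^2 + (216/31)^2*(e2 e3)^2 = 136161/961*(-1) + 11664/961*(+1) + 46656/961*(+1) = -81 (each basis 2-blade squares to minus the product of its generators' squares); cross terms between blades sharing an index anticommute and cancel. So B^2 = -81.
B^2 = -81 — the series telescopes trigonometrically here: l = 9, alpha*l = pi/4, so exp(alpha B) = cos(pi/4) + (sin(pi/4)/9)*B = sqrt(2)/2 + (sqrt(2)/18)*B.
Answer: sqrt(2)/2 + 41*sqrt(2)/62*e1 e2 + 6*sqrt(2)/31*e1 e3 + 12*sqrt(2)/31*e2 e3


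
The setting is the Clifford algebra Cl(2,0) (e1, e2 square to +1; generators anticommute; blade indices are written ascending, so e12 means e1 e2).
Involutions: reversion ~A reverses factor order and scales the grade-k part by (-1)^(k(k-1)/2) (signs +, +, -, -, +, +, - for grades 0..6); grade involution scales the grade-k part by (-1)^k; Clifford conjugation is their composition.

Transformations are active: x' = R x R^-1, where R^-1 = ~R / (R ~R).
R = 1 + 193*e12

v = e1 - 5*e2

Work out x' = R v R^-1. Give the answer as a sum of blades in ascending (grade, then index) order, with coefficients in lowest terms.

~R = 1 - 193*e12, and R ~R = 37250, so R^-1 = ~R / (37250).
R v = -964*e1 - 198*e2
Answer: -19589/18625*e1 + 92927/18625*e2


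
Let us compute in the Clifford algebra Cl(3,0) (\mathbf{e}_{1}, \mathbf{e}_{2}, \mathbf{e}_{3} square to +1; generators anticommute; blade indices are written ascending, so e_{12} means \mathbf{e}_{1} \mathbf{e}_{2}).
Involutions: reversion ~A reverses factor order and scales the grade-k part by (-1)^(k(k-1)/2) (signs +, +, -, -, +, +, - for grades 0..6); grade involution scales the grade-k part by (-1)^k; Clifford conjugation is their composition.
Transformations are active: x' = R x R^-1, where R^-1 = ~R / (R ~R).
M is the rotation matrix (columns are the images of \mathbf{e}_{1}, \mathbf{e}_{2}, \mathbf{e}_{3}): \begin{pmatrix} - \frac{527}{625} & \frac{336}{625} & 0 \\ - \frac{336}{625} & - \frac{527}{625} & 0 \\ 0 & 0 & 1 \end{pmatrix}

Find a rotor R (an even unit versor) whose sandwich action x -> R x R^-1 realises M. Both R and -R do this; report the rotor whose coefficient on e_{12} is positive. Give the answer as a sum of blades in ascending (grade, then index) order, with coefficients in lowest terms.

Method: write R = a + b12*e_{12} + b13*e_{13} + b23*e_{23} with a^2 + b12^2 + b13^2 + b23^2 = 1 (so R^-1 = ~R). Expanding the columns R e_j ~R gives tr M = 4a^2 - 1 and, from the antisymmetric part, M21 - M12 = -4a*b12, M13 - M31 = 4a*b13, M32 - M23 = -4a*b23.
Here tr M = -\frac{429}{625}, so a^2 = (1 + tr M)/4 = \frac{49}{625} and a = ±\frac{7}{25}. Taking a = \frac{7}{25}: M21 - M12 = -\frac{672}{625}, M13 - M31 = 0, M32 - M23 = 0, giving b12 = \frac{24}{25}, b13 = 0, b23 = 0, i.e. R = \frac{7}{25} + \frac{24}{25} e_{12}.
Its e_{12} coefficient is already positive.
Answer: \frac{7}{25} + \frac{24}{25} e_{12}. Uniqueness: Spin(3) -> SO(3) maps R and -R to the same rotation of trace -\frac{429}{625}; fixing the sign of the e_{12} coefficient removes the ambiguity.


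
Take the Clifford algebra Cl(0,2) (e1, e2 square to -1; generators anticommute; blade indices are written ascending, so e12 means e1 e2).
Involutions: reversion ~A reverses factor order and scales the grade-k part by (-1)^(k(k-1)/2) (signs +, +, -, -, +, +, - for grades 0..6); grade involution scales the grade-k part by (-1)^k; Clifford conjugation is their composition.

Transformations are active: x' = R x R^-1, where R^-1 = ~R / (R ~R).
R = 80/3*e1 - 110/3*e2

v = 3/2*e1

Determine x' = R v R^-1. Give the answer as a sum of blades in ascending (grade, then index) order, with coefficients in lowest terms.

~R = 80/3*e1 - 110/3*e2, and R ~R = -18500/9, so R^-1 = ~R / (-18500/9).
R v = -40 + 55*e12
Answer: -171/370*e1 - 264/185*e2


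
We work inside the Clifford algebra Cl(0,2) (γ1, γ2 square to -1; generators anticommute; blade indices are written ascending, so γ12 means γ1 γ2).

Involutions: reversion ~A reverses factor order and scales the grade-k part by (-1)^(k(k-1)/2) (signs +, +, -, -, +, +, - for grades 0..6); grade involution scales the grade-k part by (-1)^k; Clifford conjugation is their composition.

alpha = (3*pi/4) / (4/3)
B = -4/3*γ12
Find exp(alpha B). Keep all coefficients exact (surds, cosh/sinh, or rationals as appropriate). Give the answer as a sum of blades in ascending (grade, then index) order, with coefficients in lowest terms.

B^2 = (-4/3)^2*(γ12)^2 = 16/9*(-1) = -16/9 (a basis 2-blade squares to minus the product of its generators' squares).
B^2 = -16/9 — the series telescopes trigonometrically here: l = 4/3, alpha*l = 3*pi/4, so exp(alpha B) = cos(3*pi/4) + (sin(3*pi/4)/(4/3))*B = -sqrt(2)/2 + (3*sqrt(2)/8)*B.
Answer: -sqrt(2)/2 - sqrt(2)/2*γ12


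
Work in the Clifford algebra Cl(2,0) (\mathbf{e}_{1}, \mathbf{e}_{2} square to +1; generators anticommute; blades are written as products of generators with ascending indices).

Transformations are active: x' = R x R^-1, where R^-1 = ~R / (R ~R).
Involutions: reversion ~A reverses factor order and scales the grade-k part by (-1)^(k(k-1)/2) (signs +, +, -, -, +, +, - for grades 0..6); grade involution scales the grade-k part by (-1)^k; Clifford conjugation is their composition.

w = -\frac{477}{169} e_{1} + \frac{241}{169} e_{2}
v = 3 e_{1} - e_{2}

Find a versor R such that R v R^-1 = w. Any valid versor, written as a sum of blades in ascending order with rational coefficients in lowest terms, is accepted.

Key observation: q(v) = q(w) = 10 (sandwiches preserve the norm), so R = v + w = \frac{30}{169} e_{1} + \frac{72}{169} e_{2} works whenever it is invertible — the component of v along it is kept and (v - w)/2 reverses, sending v to w.
Answer: \frac{30}{169} e_{1} + \frac{72}{169} e_{2}


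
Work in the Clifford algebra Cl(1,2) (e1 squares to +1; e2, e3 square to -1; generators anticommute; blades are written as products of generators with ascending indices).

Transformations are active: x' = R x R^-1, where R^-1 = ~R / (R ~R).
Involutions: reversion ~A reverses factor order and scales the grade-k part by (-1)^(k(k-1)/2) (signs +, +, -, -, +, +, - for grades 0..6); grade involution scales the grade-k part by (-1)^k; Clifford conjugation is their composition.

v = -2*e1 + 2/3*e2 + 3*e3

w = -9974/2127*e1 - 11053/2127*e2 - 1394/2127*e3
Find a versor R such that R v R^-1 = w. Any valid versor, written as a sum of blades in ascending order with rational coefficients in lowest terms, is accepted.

Here q(v) = q(w) = -49/9; the classical choice R = v + w = -14228/2127*e1 - 9635/2127*e2 + 4987/2127*e3 then realises v -> w under the sandwich.
Answer: -14228/2127*e1 - 9635/2127*e2 + 4987/2127*e3


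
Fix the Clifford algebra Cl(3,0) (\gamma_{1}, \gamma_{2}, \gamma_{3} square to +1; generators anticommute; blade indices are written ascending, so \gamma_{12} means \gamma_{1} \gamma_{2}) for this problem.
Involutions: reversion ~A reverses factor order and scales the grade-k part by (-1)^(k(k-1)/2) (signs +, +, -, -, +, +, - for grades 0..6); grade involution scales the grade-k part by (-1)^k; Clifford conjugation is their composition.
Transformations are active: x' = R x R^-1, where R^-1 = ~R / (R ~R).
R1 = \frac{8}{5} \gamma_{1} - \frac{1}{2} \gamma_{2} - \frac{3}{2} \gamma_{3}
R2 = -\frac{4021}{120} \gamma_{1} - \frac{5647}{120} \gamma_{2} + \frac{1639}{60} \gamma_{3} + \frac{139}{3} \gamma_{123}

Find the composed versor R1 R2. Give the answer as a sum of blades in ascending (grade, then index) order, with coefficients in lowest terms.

Distribute over the terms of R1 (each basis-blade product reordered to ascending indices, repeated generators contracted through their squares):
(\frac{8}{5} \gamma_{1}) R2 = -\frac{4021}{75} - \frac{5647}{75} \gamma_{12} + \frac{3278}{75} \gamma_{13} + \frac{1112}{15} \gamma_{23}
(-\frac{1}{2} \gamma_{2}) R2 = \frac{5647}{240} - \frac{4021}{240} \gamma_{12} + \frac{139}{6} \gamma_{13} - \frac{1639}{120} \gamma_{23}
(-\frac{3}{2} \gamma_{3}) R2 = -\frac{1639}{40} - \frac{139}{2} \gamma_{12} - \frac{4021}{80} \gamma_{13} - \frac{5647}{80} \gamma_{23}
Summing the partial products and collecting blades:
Answer: -\frac{85271}{1200} - \frac{64619}{400} \gamma_{12} + \frac{19933}{1200} \gamma_{13} - \frac{809}{80} \gamma_{23}


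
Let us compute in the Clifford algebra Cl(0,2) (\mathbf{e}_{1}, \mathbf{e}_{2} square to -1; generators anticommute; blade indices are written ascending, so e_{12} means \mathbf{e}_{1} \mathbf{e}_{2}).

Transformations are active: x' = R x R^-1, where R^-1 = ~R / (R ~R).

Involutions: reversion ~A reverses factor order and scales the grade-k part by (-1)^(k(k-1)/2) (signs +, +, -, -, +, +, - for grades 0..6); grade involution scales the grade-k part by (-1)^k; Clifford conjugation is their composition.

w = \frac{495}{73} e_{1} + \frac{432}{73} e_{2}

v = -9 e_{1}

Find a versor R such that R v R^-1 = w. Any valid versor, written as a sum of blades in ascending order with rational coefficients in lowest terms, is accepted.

Key observation: q(v) = q(w) = -81 (sandwiches preserve the norm), so R = v + w = -\frac{162}{73} e_{1} + \frac{432}{73} e_{2} works whenever it is invertible — the component of v along it is kept and (v - w)/2 reverses, sending v to w.
Answer: -\frac{162}{73} e_{1} + \frac{432}{73} e_{2}


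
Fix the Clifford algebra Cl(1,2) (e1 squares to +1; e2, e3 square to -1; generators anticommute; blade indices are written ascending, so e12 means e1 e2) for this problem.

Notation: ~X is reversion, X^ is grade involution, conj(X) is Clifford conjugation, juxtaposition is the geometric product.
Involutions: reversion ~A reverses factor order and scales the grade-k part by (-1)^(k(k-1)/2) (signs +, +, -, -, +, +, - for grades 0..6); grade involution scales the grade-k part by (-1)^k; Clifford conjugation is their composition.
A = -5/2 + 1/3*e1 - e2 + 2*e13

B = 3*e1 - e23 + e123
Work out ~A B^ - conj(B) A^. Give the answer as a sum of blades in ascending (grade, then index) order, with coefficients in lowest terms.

first term: -1 + 15/2*e1 - 2*e2 - 7*e3 - e12 + e13 + 13/6*e23 + 13/6*e123
second term: 1 + 15/2*e1 - 2*e2 - 5*e3 - 5*e12 + e13 - 17/6*e23 - 17/6*e123
Answer: -2 - 2*e3 + 4*e12 + 5*e23 + 5*e123


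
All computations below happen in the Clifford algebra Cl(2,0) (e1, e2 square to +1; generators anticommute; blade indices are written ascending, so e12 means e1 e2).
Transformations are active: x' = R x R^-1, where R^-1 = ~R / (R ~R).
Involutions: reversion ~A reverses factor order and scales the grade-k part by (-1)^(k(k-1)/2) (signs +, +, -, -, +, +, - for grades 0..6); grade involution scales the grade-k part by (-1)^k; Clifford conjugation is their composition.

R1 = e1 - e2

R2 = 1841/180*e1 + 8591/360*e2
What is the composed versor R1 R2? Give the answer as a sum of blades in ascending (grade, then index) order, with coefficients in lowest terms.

Distribute over the terms of R1 (each basis-blade product reordered to ascending indices, repeated generators contracted through their squares):
(e1) R2 = 1841/180 + 8591/360*e12
(-e2) R2 = -8591/360 + 1841/180*e12
Summing the partial products and collecting blades:
Answer: -4909/360 + 4091/120*e12


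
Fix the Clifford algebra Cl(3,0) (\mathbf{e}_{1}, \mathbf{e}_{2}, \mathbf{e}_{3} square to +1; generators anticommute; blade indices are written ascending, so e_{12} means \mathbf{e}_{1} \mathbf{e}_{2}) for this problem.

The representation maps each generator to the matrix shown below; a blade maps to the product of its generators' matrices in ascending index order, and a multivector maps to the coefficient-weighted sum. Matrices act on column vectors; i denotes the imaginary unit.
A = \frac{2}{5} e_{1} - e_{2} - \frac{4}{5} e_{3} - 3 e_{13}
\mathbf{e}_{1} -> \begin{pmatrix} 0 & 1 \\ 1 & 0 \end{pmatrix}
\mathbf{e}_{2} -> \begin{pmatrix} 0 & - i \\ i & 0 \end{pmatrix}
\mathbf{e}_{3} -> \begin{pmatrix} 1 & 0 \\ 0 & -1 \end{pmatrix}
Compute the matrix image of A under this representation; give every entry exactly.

Bivector images (products of the table entries): rho(e_{13}) = rho(\mathbf{e}_{1})rho(\mathbf{e}_{3}) = \begin{pmatrix} 0 & -1 \\ 1 & 0 \end{pmatrix}.
M = (\frac{2}{5})*rho(e_{1}) + (-1)*rho(e_{2}) + (-\frac{4}{5})*rho(e_{3}) + (-3)*rho(e_{13}), summed entrywise:
Answer: \begin{pmatrix} - \frac{4}{5} & \frac{17}{5} + i \\ - \frac{13}{5} - i & \frac{4}{5} \end{pmatrix}


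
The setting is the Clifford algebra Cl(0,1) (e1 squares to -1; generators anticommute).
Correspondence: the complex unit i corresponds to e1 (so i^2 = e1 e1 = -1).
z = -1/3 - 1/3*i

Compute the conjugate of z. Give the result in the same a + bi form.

In blades: z = -1/3 - 1/3*e1.
Conjugation here is Clifford conjugation: the scalar is fixed and the grade-1 and grade-2 blades all flip sign, giving -1/3 + 1/3*e1; translating back:
Answer: -1/3 + 1/3*i


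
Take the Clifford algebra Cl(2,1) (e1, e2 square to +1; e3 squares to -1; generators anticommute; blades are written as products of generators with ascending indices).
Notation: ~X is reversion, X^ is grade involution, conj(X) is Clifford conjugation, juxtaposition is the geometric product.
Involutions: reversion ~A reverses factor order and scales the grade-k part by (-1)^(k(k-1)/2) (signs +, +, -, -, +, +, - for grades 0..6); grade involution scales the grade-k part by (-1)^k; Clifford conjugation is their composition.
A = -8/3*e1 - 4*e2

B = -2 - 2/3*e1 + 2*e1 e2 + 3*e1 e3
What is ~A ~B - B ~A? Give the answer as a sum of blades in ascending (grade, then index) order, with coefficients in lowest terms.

first term: 16/9 - 8/3*e1 + 40/3*e2 + 8*e3 - 8/3*e1 e2 - 12*e1 e2 e3
second term: 16/9 - 8/3*e1 + 40/3*e2 + 8*e3 + 8/3*e1 e2 + 12*e1 e2 e3
Answer: -16/3*e1 e2 - 24*e1 e2 e3


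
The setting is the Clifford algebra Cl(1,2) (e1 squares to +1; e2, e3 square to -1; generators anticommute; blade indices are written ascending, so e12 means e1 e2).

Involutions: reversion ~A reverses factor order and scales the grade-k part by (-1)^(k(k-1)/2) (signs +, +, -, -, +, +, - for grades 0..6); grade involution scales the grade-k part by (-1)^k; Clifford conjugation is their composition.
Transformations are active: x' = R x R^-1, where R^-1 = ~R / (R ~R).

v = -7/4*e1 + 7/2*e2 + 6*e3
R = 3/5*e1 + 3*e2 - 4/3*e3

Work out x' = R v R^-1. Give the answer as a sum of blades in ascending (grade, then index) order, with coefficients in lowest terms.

~R = 3/5*e1 + 3*e2 - 4/3*e3, and R ~R = -2344/225, so R^-1 = ~R / (-2344/225).
R v = -71/20 + 147/20*e12 + 19/15*e13 + 68/3*e23
Answer: 10121/4688*e1 - 6823/4688*e2 - 8097/1172*e3


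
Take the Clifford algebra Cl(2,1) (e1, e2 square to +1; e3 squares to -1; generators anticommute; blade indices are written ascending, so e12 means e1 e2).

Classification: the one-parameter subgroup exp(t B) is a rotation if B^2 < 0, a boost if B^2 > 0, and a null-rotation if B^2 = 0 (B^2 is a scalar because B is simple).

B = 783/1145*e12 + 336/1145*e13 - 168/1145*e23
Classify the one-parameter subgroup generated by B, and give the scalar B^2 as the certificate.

B^2 term by term: the squares give (783/1145)^2*(e12)^2 + (336/1145)^2*(e13)^2 + (-168/1145)^2*(e23)^2 = 613089/1311025*(-1) + 112896/1311025*(+1) + 28224/1311025*(+1) = -9/25 (each basis 2-blade squares to minus the product of its generators' squares); cross terms between blades sharing an index anticommute and cancel. So B^2 = -9/25.
Answer: rotation, certificate B^2 = -9/25. No conjugation can change B^2 = -9/25; the sign gives the class.


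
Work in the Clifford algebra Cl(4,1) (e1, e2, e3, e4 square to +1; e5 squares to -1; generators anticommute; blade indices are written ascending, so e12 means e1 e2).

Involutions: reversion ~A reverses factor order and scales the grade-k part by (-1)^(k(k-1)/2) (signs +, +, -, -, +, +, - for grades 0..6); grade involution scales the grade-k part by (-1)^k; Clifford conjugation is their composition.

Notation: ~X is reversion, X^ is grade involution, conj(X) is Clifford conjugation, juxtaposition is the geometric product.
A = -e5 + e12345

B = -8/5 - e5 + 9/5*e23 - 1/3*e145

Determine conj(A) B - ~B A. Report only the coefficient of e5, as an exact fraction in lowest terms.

first term: 1 - 8/5*e5 + 1/3*e14 + 1/3*e23 + 9/5*e145 + 9/5*e235 - e1234 + 8/5*e12345
second term: -1 + 8/5*e5 + 1/3*e14 + 1/3*e23 + 9/5*e145 + 9/5*e235 + e1234 - 8/5*e12345
Answer: -16/5


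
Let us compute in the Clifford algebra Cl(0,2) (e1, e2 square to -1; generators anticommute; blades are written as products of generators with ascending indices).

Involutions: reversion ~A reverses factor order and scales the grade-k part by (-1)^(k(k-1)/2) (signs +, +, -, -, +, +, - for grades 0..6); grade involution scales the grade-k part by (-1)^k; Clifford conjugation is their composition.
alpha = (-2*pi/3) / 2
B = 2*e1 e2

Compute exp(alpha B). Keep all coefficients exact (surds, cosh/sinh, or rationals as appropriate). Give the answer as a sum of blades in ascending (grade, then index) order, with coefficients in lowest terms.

B^2 = (2)^2*(e1 e2)^2 = 4*(-1) = -4 (a basis 2-blade squares to minus the product of its generators' squares).
B^2 = -4 — the series telescopes trigonometrically here: l = 2, alpha*l = -2*pi/3, so exp(alpha B) = cos(-2*pi/3) + (sin(-2*pi/3)/2)*B = -1/2 + (-sqrt(3)/4)*B.
Answer: -1/2 - sqrt(3)/2*e1 e2


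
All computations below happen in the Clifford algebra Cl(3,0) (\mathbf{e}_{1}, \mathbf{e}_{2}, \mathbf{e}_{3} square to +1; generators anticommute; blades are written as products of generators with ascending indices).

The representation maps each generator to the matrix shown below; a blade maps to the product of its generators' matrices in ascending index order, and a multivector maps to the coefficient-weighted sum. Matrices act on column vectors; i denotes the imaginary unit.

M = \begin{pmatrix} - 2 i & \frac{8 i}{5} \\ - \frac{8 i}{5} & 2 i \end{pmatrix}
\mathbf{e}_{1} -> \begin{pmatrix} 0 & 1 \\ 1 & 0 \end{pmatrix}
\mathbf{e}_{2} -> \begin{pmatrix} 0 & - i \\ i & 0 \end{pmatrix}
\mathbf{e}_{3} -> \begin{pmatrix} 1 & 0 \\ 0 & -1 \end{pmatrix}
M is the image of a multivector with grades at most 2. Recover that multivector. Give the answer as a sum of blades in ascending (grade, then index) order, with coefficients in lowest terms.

Method: 1, rho(e_{1}), rho(e_{2}), rho(e_{3}) form a trace-orthogonal basis of the 2x2 complex matrices (tr(X Y) = 2 if X = Y, else 0), so M = m0*1 + m1*rho(e_{1}) + m2*rho(e_{2}) + m3*rho(e_{3}) with m0 = tr(M)/2 = 0, m1 = tr(M rho(e_{1}))/2 = 0, m2 = tr(M rho(e_{2}))/2 = - \frac{8}{5}, m3 = tr(M rho(e_{3}))/2 = - 2 i.
Multiplying table entries, the bivector images are rho(e_{1} e_{2}) = i*rho(e_{3}), rho(e_{1} e_{3}) = -i*rho(e_{2}), rho(e_{2} e_{3}) = i*rho(e_{1}); with real blade coefficients the real parts of m0..m3 are the coefficients of 1, e_{1}, e_{2}, e_{3} and the imaginary parts give the bivectors (e_{2} e_{3}: Im m1, e_{1} e_{3}: -Im m2, e_{1} e_{2}: Im m3).
Answer: -\frac{8}{5} e_{2} - 2 e_{1} e_{2}


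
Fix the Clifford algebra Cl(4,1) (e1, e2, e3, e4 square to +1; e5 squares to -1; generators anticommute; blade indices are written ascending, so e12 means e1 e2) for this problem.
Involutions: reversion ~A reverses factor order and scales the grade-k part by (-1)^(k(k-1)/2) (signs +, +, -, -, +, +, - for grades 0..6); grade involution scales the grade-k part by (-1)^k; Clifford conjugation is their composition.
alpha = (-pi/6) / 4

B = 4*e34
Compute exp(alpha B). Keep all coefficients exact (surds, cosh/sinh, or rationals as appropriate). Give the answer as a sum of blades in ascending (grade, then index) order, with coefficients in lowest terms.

B^2 = (4)^2*(e34)^2 = 16*(-1) = -16 (a basis 2-blade squares to minus the product of its generators' squares).
B^2 = -16 — since the square is negative, the closed form is circular: l = 4, alpha*l = -pi/6, so exp(alpha B) = cos(-pi/6) + (sin(-pi/6)/4)*B = sqrt(3)/2 + (-1/8)*B.
Answer: sqrt(3)/2 - 1/2*e34


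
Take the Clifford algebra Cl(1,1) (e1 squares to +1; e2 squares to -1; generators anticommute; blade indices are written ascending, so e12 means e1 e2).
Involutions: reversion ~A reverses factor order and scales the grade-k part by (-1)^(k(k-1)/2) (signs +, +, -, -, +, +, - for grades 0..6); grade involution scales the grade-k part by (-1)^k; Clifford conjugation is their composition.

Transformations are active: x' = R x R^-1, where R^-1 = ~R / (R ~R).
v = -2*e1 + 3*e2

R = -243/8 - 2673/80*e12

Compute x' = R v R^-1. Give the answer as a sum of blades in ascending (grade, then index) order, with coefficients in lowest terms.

~R = -243/8 + 2673/80*e12, and R ~R = -1240029/6400, so R^-1 = ~R / (-1240029/6400).
R v = 12879/80*e1 - 3159/20*e2
Answer: 1102/21*e1 - 1103/21*e2


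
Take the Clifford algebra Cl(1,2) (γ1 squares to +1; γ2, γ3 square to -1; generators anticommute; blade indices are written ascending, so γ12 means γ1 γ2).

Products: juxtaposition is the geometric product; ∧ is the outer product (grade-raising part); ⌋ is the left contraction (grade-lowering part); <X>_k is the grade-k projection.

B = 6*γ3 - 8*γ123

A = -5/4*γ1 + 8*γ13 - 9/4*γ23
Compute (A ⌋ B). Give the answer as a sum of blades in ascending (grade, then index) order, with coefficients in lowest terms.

step 1: -18*γ1 + 64*γ2 + 10*γ23
Answer: -18*γ1 + 64*γ2 + 10*γ23


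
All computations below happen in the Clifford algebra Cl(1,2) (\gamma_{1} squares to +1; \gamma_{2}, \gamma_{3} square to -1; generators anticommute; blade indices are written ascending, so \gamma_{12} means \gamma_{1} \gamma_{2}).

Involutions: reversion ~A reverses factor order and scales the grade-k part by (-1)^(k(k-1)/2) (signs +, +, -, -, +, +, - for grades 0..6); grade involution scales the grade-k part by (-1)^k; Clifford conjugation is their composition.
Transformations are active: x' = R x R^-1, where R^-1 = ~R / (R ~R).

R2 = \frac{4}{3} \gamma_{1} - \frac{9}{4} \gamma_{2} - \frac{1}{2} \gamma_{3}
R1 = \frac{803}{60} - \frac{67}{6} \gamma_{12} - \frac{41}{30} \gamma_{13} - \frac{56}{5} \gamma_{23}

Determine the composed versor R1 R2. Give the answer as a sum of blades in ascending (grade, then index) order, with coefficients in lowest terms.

Distribute over the terms of R2 (each basis-blade product reordered to ascending indices, repeated generators contracted through their squares):
R1 (\frac{4}{3} \gamma_{1}) = \frac{803}{45} \gamma_{1} + \frac{134}{9} \gamma_{2} + \frac{82}{45} \gamma_{3} - \frac{224}{15} \gamma_{123}
R1 (-\frac{9}{4} \gamma_{2}) = -\frac{201}{8} \gamma_{1} - \frac{2409}{80} \gamma_{2} + \frac{126}{5} \gamma_{3} - \frac{123}{40} \gamma_{123}
R1 (-\frac{1}{2} \gamma_{3}) = -\frac{41}{60} \gamma_{1} - \frac{28}{5} \gamma_{2} - \frac{803}{120} \gamma_{3} + \frac{67}{12} \gamma_{123}
Summing the partial products and collecting blades:
Answer: -\frac{2867}{360} \gamma_{1} - \frac{14993}{720} \gamma_{2} + \frac{7319}{360} \gamma_{3} - \frac{497}{40} \gamma_{123}


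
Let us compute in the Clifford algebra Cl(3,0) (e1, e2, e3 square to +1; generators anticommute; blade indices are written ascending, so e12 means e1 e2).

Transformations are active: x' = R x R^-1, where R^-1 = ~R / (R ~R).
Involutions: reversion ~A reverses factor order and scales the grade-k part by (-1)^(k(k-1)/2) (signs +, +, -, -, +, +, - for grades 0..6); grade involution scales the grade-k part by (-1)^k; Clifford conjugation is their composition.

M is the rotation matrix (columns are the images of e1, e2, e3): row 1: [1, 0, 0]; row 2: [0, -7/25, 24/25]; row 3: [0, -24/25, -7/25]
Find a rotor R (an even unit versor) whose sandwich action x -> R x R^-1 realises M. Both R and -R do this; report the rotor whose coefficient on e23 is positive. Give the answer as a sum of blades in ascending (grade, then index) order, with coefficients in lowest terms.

Method: write R = a + b12*e12 + b13*e13 + b23*e23 with a^2 + b12^2 + b13^2 + b23^2 = 1 (so R^-1 = ~R). Expanding the columns R e_j ~R gives tr M = 4a^2 - 1 and, from the antisymmetric part, M21 - M12 = -4a*b12, M13 - M31 = 4a*b13, M32 - M23 = -4a*b23.
Here tr M = 11/25, so a^2 = (1 + tr M)/4 = 9/25 and a = ±3/5. Taking a = 3/5: M21 - M12 = 0, M13 - M31 = 0, M32 - M23 = -48/25, giving b12 = 0, b13 = 0, b23 = 4/5, i.e. R = 3/5 + 4/5*e23.
Its e23 coefficient is already positive.
Answer: 3/5 + 4/5*e23. Uniqueness: Spin(3) -> SO(3) maps R and -R to the same rotation of trace 11/25; fixing the sign of the e23 coefficient removes the ambiguity.


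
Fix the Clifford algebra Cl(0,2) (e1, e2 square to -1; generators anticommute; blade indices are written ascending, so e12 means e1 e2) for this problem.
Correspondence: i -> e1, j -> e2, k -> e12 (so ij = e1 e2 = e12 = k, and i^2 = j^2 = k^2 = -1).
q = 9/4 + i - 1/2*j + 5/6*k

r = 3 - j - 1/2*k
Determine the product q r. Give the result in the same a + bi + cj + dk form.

In blades: q = 9/4 + e1 - 1/2*e2 + 5/6*e12, r = 3 - e2 - 1/2*e12.
Distribute q over r term by term (generator squares from the signature, products reordered to ascending indices): (9/4)*r = 27/4 - 9/4*e2 - 9/8*e12; (e1)*r = 3*e1 + 1/2*e2 - e12; (-1/2*e2)*r = -1/2 + 1/4*e1 - 3/2*e2; (5/6*e12)*r = 5/12 + 5/6*e1 + 5/2*e12.
Sum: 20/3 + 49/12*e1 - 13/4*e2 + 3/8*e12; translating back through the correspondence:
Answer: 20/3 + 49/12*i - 13/4*j + 3/8*k


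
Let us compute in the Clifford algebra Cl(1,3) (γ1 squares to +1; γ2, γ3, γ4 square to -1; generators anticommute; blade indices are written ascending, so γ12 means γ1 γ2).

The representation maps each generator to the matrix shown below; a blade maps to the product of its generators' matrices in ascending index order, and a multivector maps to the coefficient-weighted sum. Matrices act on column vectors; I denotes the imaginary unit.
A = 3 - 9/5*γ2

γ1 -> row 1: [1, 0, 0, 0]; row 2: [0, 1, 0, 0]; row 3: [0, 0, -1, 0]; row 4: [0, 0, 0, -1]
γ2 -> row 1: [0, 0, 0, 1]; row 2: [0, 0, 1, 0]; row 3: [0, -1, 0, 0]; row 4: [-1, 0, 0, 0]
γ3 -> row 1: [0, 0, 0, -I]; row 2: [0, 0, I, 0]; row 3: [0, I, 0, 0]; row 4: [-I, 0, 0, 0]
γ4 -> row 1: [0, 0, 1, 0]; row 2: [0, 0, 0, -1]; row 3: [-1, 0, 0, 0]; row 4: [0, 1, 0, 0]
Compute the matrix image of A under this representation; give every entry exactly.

M = (3)*1 + (-9/5)*rho(γ2), summed entrywise (1 is the identity matrix):
Answer: row 1: [3, 0, 0, -9/5]; row 2: [0, 3, -9/5, 0]; row 3: [0, 9/5, 3, 0]; row 4: [9/5, 0, 0, 3]


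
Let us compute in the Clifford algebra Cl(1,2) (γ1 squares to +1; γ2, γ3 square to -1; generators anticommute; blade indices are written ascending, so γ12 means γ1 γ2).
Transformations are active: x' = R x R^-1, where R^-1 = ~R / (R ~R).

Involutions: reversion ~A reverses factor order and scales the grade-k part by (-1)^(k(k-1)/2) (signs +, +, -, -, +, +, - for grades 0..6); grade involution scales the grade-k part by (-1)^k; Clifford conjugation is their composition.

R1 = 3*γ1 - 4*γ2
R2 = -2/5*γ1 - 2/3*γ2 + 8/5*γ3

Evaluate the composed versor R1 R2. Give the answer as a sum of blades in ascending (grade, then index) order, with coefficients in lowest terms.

Distribute over the terms of R1 (each basis-blade product reordered to ascending indices, repeated generators contracted through their squares):
(3*γ1) R2 = -6/5 - 2*γ12 + 24/5*γ13
(-4*γ2) R2 = -8/3 - 8/5*γ12 - 32/5*γ23
Summing the partial products and collecting blades:
Answer: -58/15 - 18/5*γ12 + 24/5*γ13 - 32/5*γ23


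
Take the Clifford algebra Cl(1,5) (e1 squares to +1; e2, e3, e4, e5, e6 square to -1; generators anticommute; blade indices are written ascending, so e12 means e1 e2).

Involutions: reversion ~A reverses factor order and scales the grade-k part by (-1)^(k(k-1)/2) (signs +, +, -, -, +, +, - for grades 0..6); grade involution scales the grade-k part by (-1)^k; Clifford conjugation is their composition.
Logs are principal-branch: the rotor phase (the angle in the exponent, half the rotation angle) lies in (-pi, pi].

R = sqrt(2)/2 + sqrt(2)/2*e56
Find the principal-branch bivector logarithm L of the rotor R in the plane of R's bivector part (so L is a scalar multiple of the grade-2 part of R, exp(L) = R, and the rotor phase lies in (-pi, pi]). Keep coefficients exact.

The scalar part of R is sqrt(2)/2, which pins the rotor phase on the principal branch; dividing the bivector part by the sine of that phase recovers the unit plane, and L is the phase times that plane.
Concretely: cos(phase) = sqrt(2)/2 gives phase = ±pi/4, and since phase/sin(phase) is even the sign is immaterial: L = (phase/sin(phase)) * <R>_2 = (sqrt(2)*pi/4) * <R>_2.
Answer: pi/4*e56


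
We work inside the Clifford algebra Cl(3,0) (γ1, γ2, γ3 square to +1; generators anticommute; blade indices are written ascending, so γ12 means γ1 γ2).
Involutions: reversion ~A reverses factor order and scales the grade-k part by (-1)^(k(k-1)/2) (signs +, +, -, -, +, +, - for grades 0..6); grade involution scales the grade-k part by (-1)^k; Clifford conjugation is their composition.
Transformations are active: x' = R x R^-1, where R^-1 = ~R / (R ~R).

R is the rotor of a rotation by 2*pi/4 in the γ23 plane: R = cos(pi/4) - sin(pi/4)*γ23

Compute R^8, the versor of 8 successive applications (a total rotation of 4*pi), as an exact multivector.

Rotor phase runs at HALF the rotation angle; powers of one rotor simply add phase, so after 8 steps in γ23 the phase is 8*pi/4 = 2*pi and R^8 = cos(2*pi) - sin(2*pi)*γ23.
cos(2*pi) = 1 and sin(2*pi) = 0, so R^8 = 1. The total rotation 4*pi is 2 full turns, so every vector returns to itself, yet the rotor is +1, back on the identity sheet (an even number of 2*pi turns).
Answer: 1


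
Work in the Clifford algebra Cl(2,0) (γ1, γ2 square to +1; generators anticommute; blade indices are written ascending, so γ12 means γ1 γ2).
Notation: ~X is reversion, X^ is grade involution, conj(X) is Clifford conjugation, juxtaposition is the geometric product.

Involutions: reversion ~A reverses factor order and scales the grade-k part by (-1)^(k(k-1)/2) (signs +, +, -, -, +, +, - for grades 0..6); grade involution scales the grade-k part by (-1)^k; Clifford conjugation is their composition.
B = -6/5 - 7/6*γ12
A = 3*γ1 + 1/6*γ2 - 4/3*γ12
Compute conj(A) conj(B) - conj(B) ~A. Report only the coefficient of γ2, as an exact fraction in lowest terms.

first term: -14/9 + 683/180*γ1 - 33/10*γ2 - 8/5*γ12
second term: -14/9 - 613/180*γ1 - 37/10*γ2 - 8/5*γ12
Answer: 2/5


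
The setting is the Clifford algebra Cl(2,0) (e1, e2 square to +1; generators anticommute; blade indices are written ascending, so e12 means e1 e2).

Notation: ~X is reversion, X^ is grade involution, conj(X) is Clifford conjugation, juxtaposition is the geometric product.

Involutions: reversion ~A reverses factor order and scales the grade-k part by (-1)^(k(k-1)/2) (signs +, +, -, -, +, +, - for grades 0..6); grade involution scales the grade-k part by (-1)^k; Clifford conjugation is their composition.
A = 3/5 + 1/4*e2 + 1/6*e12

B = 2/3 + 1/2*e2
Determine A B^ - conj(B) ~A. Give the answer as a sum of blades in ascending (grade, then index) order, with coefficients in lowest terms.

first term: 11/40 - 1/12*e1 - 2/15*e2 + 1/9*e12
second term: 11/40 - 1/12*e1 - 2/15*e2 - 1/9*e12
Answer: 2/9*e12


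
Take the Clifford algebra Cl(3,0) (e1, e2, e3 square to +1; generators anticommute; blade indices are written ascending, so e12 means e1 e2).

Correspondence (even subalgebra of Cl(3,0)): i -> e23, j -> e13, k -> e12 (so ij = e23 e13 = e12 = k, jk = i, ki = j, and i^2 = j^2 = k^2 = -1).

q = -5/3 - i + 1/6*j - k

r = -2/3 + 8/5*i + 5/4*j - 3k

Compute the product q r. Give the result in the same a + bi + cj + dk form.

In blades: q = -5/3 - e12 + 1/6*e13 - e23, r = -2/3 - 3*e12 + 5/4*e13 + 8/5*e23.
Distribute q over r term by term (generator squares from the signature, products reordered to ascending indices): (-5/3)*r = 10/9 + 5*e12 - 25/12*e13 - 8/3*e23; (-e12)*r = -3 + 2/3*e12 - 8/5*e13 + 5/4*e23; (1/6*e13)*r = -5/24 - 4/15*e12 - 1/9*e13 - 1/2*e23; (-e23)*r = 8/5 - 5/4*e12 - 3*e13 + 2/3*e23.
Sum: -179/360 + 83/20*e12 - 1223/180*e13 - 5/4*e23; translating back through the correspondence:
Answer: -179/360 - 5/4*i - 1223/180*j + 83/20*k
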